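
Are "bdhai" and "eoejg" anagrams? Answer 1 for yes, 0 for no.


Strings: "bdhai", "eoejg"
Sorted first:  abdhi
Sorted second: eegjo
Differ at position 0: 'a' vs 'e' => not anagrams

0


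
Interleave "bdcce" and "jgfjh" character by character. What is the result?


Interleaving "bdcce" and "jgfjh":
  Position 0: 'b' from first, 'j' from second => "bj"
  Position 1: 'd' from first, 'g' from second => "dg"
  Position 2: 'c' from first, 'f' from second => "cf"
  Position 3: 'c' from first, 'j' from second => "cj"
  Position 4: 'e' from first, 'h' from second => "eh"
Result: bjdgcfcjeh

bjdgcfcjeh


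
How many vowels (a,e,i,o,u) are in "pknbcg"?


Input: pknbcg
Checking each character:
  'p' at position 0: consonant
  'k' at position 1: consonant
  'n' at position 2: consonant
  'b' at position 3: consonant
  'c' at position 4: consonant
  'g' at position 5: consonant
Total vowels: 0

0


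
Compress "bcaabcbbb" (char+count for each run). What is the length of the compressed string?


Input: bcaabcbbb
Runs:
  'b' x 1 => "b1"
  'c' x 1 => "c1"
  'a' x 2 => "a2"
  'b' x 1 => "b1"
  'c' x 1 => "c1"
  'b' x 3 => "b3"
Compressed: "b1c1a2b1c1b3"
Compressed length: 12

12


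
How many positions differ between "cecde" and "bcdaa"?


Comparing "cecde" and "bcdaa" position by position:
  Position 0: 'c' vs 'b' => DIFFER
  Position 1: 'e' vs 'c' => DIFFER
  Position 2: 'c' vs 'd' => DIFFER
  Position 3: 'd' vs 'a' => DIFFER
  Position 4: 'e' vs 'a' => DIFFER
Positions that differ: 5

5


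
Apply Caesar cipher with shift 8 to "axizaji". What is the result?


Caesar cipher: shift "axizaji" by 8
  'a' (pos 0) + 8 = pos 8 = 'i'
  'x' (pos 23) + 8 = pos 5 = 'f'
  'i' (pos 8) + 8 = pos 16 = 'q'
  'z' (pos 25) + 8 = pos 7 = 'h'
  'a' (pos 0) + 8 = pos 8 = 'i'
  'j' (pos 9) + 8 = pos 17 = 'r'
  'i' (pos 8) + 8 = pos 16 = 'q'
Result: ifqhirq

ifqhirq


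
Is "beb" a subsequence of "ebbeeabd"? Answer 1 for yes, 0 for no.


Check if "beb" is a subsequence of "ebbeeabd"
Greedy scan:
  Position 0 ('e'): no match needed
  Position 1 ('b'): matches sub[0] = 'b'
  Position 2 ('b'): no match needed
  Position 3 ('e'): matches sub[1] = 'e'
  Position 4 ('e'): no match needed
  Position 5 ('a'): no match needed
  Position 6 ('b'): matches sub[2] = 'b'
  Position 7 ('d'): no match needed
All 3 characters matched => is a subsequence

1


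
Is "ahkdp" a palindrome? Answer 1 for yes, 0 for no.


Input: ahkdp
Reversed: pdkha
  Compare pos 0 ('a') with pos 4 ('p'): MISMATCH
  Compare pos 1 ('h') with pos 3 ('d'): MISMATCH
Result: not a palindrome

0


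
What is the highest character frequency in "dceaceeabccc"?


Input: dceaceeabccc
Character counts:
  'a': 2
  'b': 1
  'c': 5
  'd': 1
  'e': 3
Maximum frequency: 5

5


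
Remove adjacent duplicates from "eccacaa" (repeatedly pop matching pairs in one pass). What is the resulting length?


Input: eccacaa
Stack-based adjacent duplicate removal:
  Read 'e': push. Stack: e
  Read 'c': push. Stack: ec
  Read 'c': matches stack top 'c' => pop. Stack: e
  Read 'a': push. Stack: ea
  Read 'c': push. Stack: eac
  Read 'a': push. Stack: eaca
  Read 'a': matches stack top 'a' => pop. Stack: eac
Final stack: "eac" (length 3)

3


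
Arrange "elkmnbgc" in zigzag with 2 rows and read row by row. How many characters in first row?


Zigzag "elkmnbgc" into 2 rows:
Placing characters:
  'e' => row 0
  'l' => row 1
  'k' => row 0
  'm' => row 1
  'n' => row 0
  'b' => row 1
  'g' => row 0
  'c' => row 1
Rows:
  Row 0: "ekng"
  Row 1: "lmbc"
First row length: 4

4


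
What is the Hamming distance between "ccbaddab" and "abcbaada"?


Comparing "ccbaddab" and "abcbaada" position by position:
  Position 0: 'c' vs 'a' => differ
  Position 1: 'c' vs 'b' => differ
  Position 2: 'b' vs 'c' => differ
  Position 3: 'a' vs 'b' => differ
  Position 4: 'd' vs 'a' => differ
  Position 5: 'd' vs 'a' => differ
  Position 6: 'a' vs 'd' => differ
  Position 7: 'b' vs 'a' => differ
Total differences (Hamming distance): 8

8


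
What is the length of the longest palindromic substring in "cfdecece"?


Input: "cfdecece"
Checking substrings for palindromes:
  [3:8] "ecece" (len 5) => palindrome
  [3:6] "ece" (len 3) => palindrome
  [4:7] "cec" (len 3) => palindrome
  [5:8] "ece" (len 3) => palindrome
Longest palindromic substring: "ecece" with length 5

5


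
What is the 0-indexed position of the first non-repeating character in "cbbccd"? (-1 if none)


Input: cbbccd
Character frequencies:
  'b': 2
  'c': 3
  'd': 1
Scanning left to right for freq == 1:
  Position 0 ('c'): freq=3, skip
  Position 1 ('b'): freq=2, skip
  Position 2 ('b'): freq=2, skip
  Position 3 ('c'): freq=3, skip
  Position 4 ('c'): freq=3, skip
  Position 5 ('d'): unique! => answer = 5

5


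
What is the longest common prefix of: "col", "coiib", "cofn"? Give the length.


Words: col, coiib, cofn
  Position 0: all 'c' => match
  Position 1: all 'o' => match
  Position 2: ('l', 'i', 'f') => mismatch, stop
LCP = "co" (length 2)

2


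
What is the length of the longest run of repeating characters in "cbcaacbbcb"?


Input: "cbcaacbbcb"
Scanning for longest run:
  Position 1 ('b'): new char, reset run to 1
  Position 2 ('c'): new char, reset run to 1
  Position 3 ('a'): new char, reset run to 1
  Position 4 ('a'): continues run of 'a', length=2
  Position 5 ('c'): new char, reset run to 1
  Position 6 ('b'): new char, reset run to 1
  Position 7 ('b'): continues run of 'b', length=2
  Position 8 ('c'): new char, reset run to 1
  Position 9 ('b'): new char, reset run to 1
Longest run: 'a' with length 2

2


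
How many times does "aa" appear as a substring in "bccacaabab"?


Searching for "aa" in "bccacaabab"
Scanning each position:
  Position 0: "bc" => no
  Position 1: "cc" => no
  Position 2: "ca" => no
  Position 3: "ac" => no
  Position 4: "ca" => no
  Position 5: "aa" => MATCH
  Position 6: "ab" => no
  Position 7: "ba" => no
  Position 8: "ab" => no
Total occurrences: 1

1


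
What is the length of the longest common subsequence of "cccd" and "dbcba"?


LCS of "cccd" and "dbcba"
DP table:
           d    b    c    b    a
      0    0    0    0    0    0
  c   0    0    0    1    1    1
  c   0    0    0    1    1    1
  c   0    0    0    1    1    1
  d   0    1    1    1    1    1
LCS length = dp[4][5] = 1

1


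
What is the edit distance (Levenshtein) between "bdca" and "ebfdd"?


Computing edit distance: "bdca" -> "ebfdd"
DP table:
           e    b    f    d    d
      0    1    2    3    4    5
  b   1    1    1    2    3    4
  d   2    2    2    2    2    3
  c   3    3    3    3    3    3
  a   4    4    4    4    4    4
Edit distance = dp[4][5] = 4

4


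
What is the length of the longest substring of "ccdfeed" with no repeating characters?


Input: "ccdfeed"
Sliding window (track last position of each char):
  Position 0 ('c'): window [0,0] length 1 -- new best
  Position 1 ('c'): repeat (last at 0), move window start to 1
  Position 1 ('c'): window [1,1] length 1
  Position 2 ('d'): window [1,2] length 2 -- new best
  Position 3 ('f'): window [1,3] length 3 -- new best
  Position 4 ('e'): window [1,4] length 4 -- new best
  Position 5 ('e'): repeat (last at 4), move window start to 5
  Position 5 ('e'): window [5,5] length 1
  Position 6 ('d'): window [5,6] length 2
Longest substring with no repeats: "cdfe" with length 4

4


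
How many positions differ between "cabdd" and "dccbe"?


Comparing "cabdd" and "dccbe" position by position:
  Position 0: 'c' vs 'd' => DIFFER
  Position 1: 'a' vs 'c' => DIFFER
  Position 2: 'b' vs 'c' => DIFFER
  Position 3: 'd' vs 'b' => DIFFER
  Position 4: 'd' vs 'e' => DIFFER
Positions that differ: 5

5


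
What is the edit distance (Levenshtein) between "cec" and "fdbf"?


Computing edit distance: "cec" -> "fdbf"
DP table:
           f    d    b    f
      0    1    2    3    4
  c   1    1    2    3    4
  e   2    2    2    3    4
  c   3    3    3    3    4
Edit distance = dp[3][4] = 4

4


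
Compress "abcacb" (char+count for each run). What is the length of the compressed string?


Input: abcacb
Runs:
  'a' x 1 => "a1"
  'b' x 1 => "b1"
  'c' x 1 => "c1"
  'a' x 1 => "a1"
  'c' x 1 => "c1"
  'b' x 1 => "b1"
Compressed: "a1b1c1a1c1b1"
Compressed length: 12

12


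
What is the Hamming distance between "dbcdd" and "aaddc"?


Comparing "dbcdd" and "aaddc" position by position:
  Position 0: 'd' vs 'a' => differ
  Position 1: 'b' vs 'a' => differ
  Position 2: 'c' vs 'd' => differ
  Position 3: 'd' vs 'd' => same
  Position 4: 'd' vs 'c' => differ
Total differences (Hamming distance): 4

4


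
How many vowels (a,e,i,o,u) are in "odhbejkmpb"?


Input: odhbejkmpb
Checking each character:
  'o' at position 0: vowel (running total: 1)
  'd' at position 1: consonant
  'h' at position 2: consonant
  'b' at position 3: consonant
  'e' at position 4: vowel (running total: 2)
  'j' at position 5: consonant
  'k' at position 6: consonant
  'm' at position 7: consonant
  'p' at position 8: consonant
  'b' at position 9: consonant
Total vowels: 2

2


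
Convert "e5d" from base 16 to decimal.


Input: "e5d" in base 16
Positional expansion:
  Digit 'e' (value 14) x 16^2 = 3584
  Digit '5' (value 5) x 16^1 = 80
  Digit 'd' (value 13) x 16^0 = 13
Sum = 3677

3677


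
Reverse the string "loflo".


Input: loflo
Reading characters right to left:
  Position 4: 'o'
  Position 3: 'l'
  Position 2: 'f'
  Position 1: 'o'
  Position 0: 'l'
Reversed: olfol

olfol


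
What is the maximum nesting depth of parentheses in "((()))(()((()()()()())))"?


Input: "((()))(()((()()()()())))"
Tracking depth:
  Position 0 '(': depth becomes 1
  Position 1 '(': depth becomes 2
  Position 2 '(': depth becomes 3
  Position 3 ')': depth becomes 2
  Position 4 ')': depth becomes 1
  Position 5 ')': depth becomes 0
  Position 6 '(': depth becomes 1
  Position 7 '(': depth becomes 2
  Position 8 ')': depth becomes 1
  Position 9 '(': depth becomes 2
  Position 10 '(': depth becomes 3
  Position 11 '(': depth becomes 4
  Position 12 ')': depth becomes 3
  Position 13 '(': depth becomes 4
  Position 14 ')': depth becomes 3
  Position 15 '(': depth becomes 4
  Position 16 ')': depth becomes 3
  Position 17 '(': depth becomes 4
  Position 18 ')': depth becomes 3
  Position 19 '(': depth becomes 4
  Position 20 ')': depth becomes 3
  Position 21 ')': depth becomes 2
  Position 22 ')': depth becomes 1
  Position 23 ')': depth becomes 0
Maximum depth reached: 4

4


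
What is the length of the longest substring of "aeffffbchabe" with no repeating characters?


Input: "aeffffbchabe"
Sliding window (track last position of each char):
  Position 0 ('a'): window [0,0] length 1 -- new best
  Position 1 ('e'): window [0,1] length 2 -- new best
  Position 2 ('f'): window [0,2] length 3 -- new best
  Position 3 ('f'): repeat (last at 2), move window start to 3
  Position 3 ('f'): window [3,3] length 1
  Position 4 ('f'): repeat (last at 3), move window start to 4
  Position 4 ('f'): window [4,4] length 1
  Position 5 ('f'): repeat (last at 4), move window start to 5
  Position 5 ('f'): window [5,5] length 1
  Position 6 ('b'): window [5,6] length 2
  Position 7 ('c'): window [5,7] length 3
  Position 8 ('h'): window [5,8] length 4 -- new best
  Position 9 ('a'): window [5,9] length 5 -- new best
  Position 10 ('b'): repeat (last at 6), move window start to 7
  Position 10 ('b'): window [7,10] length 4
  Position 11 ('e'): window [7,11] length 5
Longest substring with no repeats: "fbcha" with length 5

5


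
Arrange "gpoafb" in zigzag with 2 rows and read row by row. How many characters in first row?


Zigzag "gpoafb" into 2 rows:
Placing characters:
  'g' => row 0
  'p' => row 1
  'o' => row 0
  'a' => row 1
  'f' => row 0
  'b' => row 1
Rows:
  Row 0: "gof"
  Row 1: "pab"
First row length: 3

3


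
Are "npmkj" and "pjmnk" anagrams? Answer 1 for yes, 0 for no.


Strings: "npmkj", "pjmnk"
Sorted first:  jkmnp
Sorted second: jkmnp
Sorted forms match => anagrams

1


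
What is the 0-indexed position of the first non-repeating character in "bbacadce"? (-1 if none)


Input: bbacadce
Character frequencies:
  'a': 2
  'b': 2
  'c': 2
  'd': 1
  'e': 1
Scanning left to right for freq == 1:
  Position 0 ('b'): freq=2, skip
  Position 1 ('b'): freq=2, skip
  Position 2 ('a'): freq=2, skip
  Position 3 ('c'): freq=2, skip
  Position 4 ('a'): freq=2, skip
  Position 5 ('d'): unique! => answer = 5

5


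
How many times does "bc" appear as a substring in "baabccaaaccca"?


Searching for "bc" in "baabccaaaccca"
Scanning each position:
  Position 0: "ba" => no
  Position 1: "aa" => no
  Position 2: "ab" => no
  Position 3: "bc" => MATCH
  Position 4: "cc" => no
  Position 5: "ca" => no
  Position 6: "aa" => no
  Position 7: "aa" => no
  Position 8: "ac" => no
  Position 9: "cc" => no
  Position 10: "cc" => no
  Position 11: "ca" => no
Total occurrences: 1

1


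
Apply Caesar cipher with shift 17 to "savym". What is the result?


Caesar cipher: shift "savym" by 17
  's' (pos 18) + 17 = pos 9 = 'j'
  'a' (pos 0) + 17 = pos 17 = 'r'
  'v' (pos 21) + 17 = pos 12 = 'm'
  'y' (pos 24) + 17 = pos 15 = 'p'
  'm' (pos 12) + 17 = pos 3 = 'd'
Result: jrmpd

jrmpd


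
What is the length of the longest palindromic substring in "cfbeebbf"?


Input: "cfbeebbf"
Checking substrings for palindromes:
  [2:6] "beeb" (len 4) => palindrome
  [3:5] "ee" (len 2) => palindrome
  [5:7] "bb" (len 2) => palindrome
Longest palindromic substring: "beeb" with length 4

4


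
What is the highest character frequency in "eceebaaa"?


Input: eceebaaa
Character counts:
  'a': 3
  'b': 1
  'c': 1
  'e': 3
Maximum frequency: 3

3


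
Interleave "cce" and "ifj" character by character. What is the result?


Interleaving "cce" and "ifj":
  Position 0: 'c' from first, 'i' from second => "ci"
  Position 1: 'c' from first, 'f' from second => "cf"
  Position 2: 'e' from first, 'j' from second => "ej"
Result: cicfej

cicfej


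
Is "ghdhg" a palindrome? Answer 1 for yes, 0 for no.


Input: ghdhg
Reversed: ghdhg
  Compare pos 0 ('g') with pos 4 ('g'): match
  Compare pos 1 ('h') with pos 3 ('h'): match
Result: palindrome

1


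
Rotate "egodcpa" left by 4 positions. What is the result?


Input: "egodcpa", rotate left by 4
First 4 characters: "egod"
Remaining characters: "cpa"
Concatenate remaining + first: "cpa" + "egod" = "cpaegod"

cpaegod


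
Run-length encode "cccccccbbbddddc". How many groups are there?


Input: cccccccbbbddddc
Scanning for consecutive runs:
  Group 1: 'c' x 7 (positions 0-6)
  Group 2: 'b' x 3 (positions 7-9)
  Group 3: 'd' x 4 (positions 10-13)
  Group 4: 'c' x 1 (positions 14-14)
Total groups: 4

4


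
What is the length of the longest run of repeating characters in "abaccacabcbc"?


Input: "abaccacabcbc"
Scanning for longest run:
  Position 1 ('b'): new char, reset run to 1
  Position 2 ('a'): new char, reset run to 1
  Position 3 ('c'): new char, reset run to 1
  Position 4 ('c'): continues run of 'c', length=2
  Position 5 ('a'): new char, reset run to 1
  Position 6 ('c'): new char, reset run to 1
  Position 7 ('a'): new char, reset run to 1
  Position 8 ('b'): new char, reset run to 1
  Position 9 ('c'): new char, reset run to 1
  Position 10 ('b'): new char, reset run to 1
  Position 11 ('c'): new char, reset run to 1
Longest run: 'c' with length 2

2


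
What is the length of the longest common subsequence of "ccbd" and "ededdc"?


LCS of "ccbd" and "ededdc"
DP table:
           e    d    e    d    d    c
      0    0    0    0    0    0    0
  c   0    0    0    0    0    0    1
  c   0    0    0    0    0    0    1
  b   0    0    0    0    0    0    1
  d   0    0    1    1    1    1    1
LCS length = dp[4][6] = 1

1


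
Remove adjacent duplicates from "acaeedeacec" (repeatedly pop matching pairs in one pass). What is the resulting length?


Input: acaeedeacec
Stack-based adjacent duplicate removal:
  Read 'a': push. Stack: a
  Read 'c': push. Stack: ac
  Read 'a': push. Stack: aca
  Read 'e': push. Stack: acae
  Read 'e': matches stack top 'e' => pop. Stack: aca
  Read 'd': push. Stack: acad
  Read 'e': push. Stack: acade
  Read 'a': push. Stack: acadea
  Read 'c': push. Stack: acadeac
  Read 'e': push. Stack: acadeace
  Read 'c': push. Stack: acadeacec
Final stack: "acadeacec" (length 9)

9


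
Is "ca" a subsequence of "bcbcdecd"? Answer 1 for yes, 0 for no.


Check if "ca" is a subsequence of "bcbcdecd"
Greedy scan:
  Position 0 ('b'): no match needed
  Position 1 ('c'): matches sub[0] = 'c'
  Position 2 ('b'): no match needed
  Position 3 ('c'): no match needed
  Position 4 ('d'): no match needed
  Position 5 ('e'): no match needed
  Position 6 ('c'): no match needed
  Position 7 ('d'): no match needed
Only matched 1/2 characters => not a subsequence

0


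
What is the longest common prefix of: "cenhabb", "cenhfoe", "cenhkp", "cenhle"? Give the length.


Words: cenhabb, cenhfoe, cenhkp, cenhle
  Position 0: all 'c' => match
  Position 1: all 'e' => match
  Position 2: all 'n' => match
  Position 3: all 'h' => match
  Position 4: ('a', 'f', 'k', 'l') => mismatch, stop
LCP = "cenh" (length 4)

4


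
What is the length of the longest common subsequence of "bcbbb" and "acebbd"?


LCS of "bcbbb" and "acebbd"
DP table:
           a    c    e    b    b    d
      0    0    0    0    0    0    0
  b   0    0    0    0    1    1    1
  c   0    0    1    1    1    1    1
  b   0    0    1    1    2    2    2
  b   0    0    1    1    2    3    3
  b   0    0    1    1    2    3    3
LCS length = dp[5][6] = 3

3


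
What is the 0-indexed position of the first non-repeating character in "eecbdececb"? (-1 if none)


Input: eecbdececb
Character frequencies:
  'b': 2
  'c': 3
  'd': 1
  'e': 4
Scanning left to right for freq == 1:
  Position 0 ('e'): freq=4, skip
  Position 1 ('e'): freq=4, skip
  Position 2 ('c'): freq=3, skip
  Position 3 ('b'): freq=2, skip
  Position 4 ('d'): unique! => answer = 4

4


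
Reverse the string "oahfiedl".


Input: oahfiedl
Reading characters right to left:
  Position 7: 'l'
  Position 6: 'd'
  Position 5: 'e'
  Position 4: 'i'
  Position 3: 'f'
  Position 2: 'h'
  Position 1: 'a'
  Position 0: 'o'
Reversed: ldeifhao

ldeifhao


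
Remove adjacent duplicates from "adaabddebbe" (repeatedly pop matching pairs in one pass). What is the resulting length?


Input: adaabddebbe
Stack-based adjacent duplicate removal:
  Read 'a': push. Stack: a
  Read 'd': push. Stack: ad
  Read 'a': push. Stack: ada
  Read 'a': matches stack top 'a' => pop. Stack: ad
  Read 'b': push. Stack: adb
  Read 'd': push. Stack: adbd
  Read 'd': matches stack top 'd' => pop. Stack: adb
  Read 'e': push. Stack: adbe
  Read 'b': push. Stack: adbeb
  Read 'b': matches stack top 'b' => pop. Stack: adbe
  Read 'e': matches stack top 'e' => pop. Stack: adb
Final stack: "adb" (length 3)

3


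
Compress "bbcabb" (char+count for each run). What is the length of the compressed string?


Input: bbcabb
Runs:
  'b' x 2 => "b2"
  'c' x 1 => "c1"
  'a' x 1 => "a1"
  'b' x 2 => "b2"
Compressed: "b2c1a1b2"
Compressed length: 8

8


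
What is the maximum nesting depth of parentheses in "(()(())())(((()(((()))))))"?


Input: "(()(())())(((()(((()))))))"
Tracking depth:
  Position 0 '(': depth becomes 1
  Position 1 '(': depth becomes 2
  Position 2 ')': depth becomes 1
  Position 3 '(': depth becomes 2
  Position 4 '(': depth becomes 3
  Position 5 ')': depth becomes 2
  Position 6 ')': depth becomes 1
  Position 7 '(': depth becomes 2
  Position 8 ')': depth becomes 1
  Position 9 ')': depth becomes 0
  Position 10 '(': depth becomes 1
  Position 11 '(': depth becomes 2
  Position 12 '(': depth becomes 3
  Position 13 '(': depth becomes 4
  Position 14 ')': depth becomes 3
  Position 15 '(': depth becomes 4
  Position 16 '(': depth becomes 5
  Position 17 '(': depth becomes 6
  Position 18 '(': depth becomes 7
  Position 19 ')': depth becomes 6
  Position 20 ')': depth becomes 5
  Position 21 ')': depth becomes 4
  Position 22 ')': depth becomes 3
  Position 23 ')': depth becomes 2
  Position 24 ')': depth becomes 1
  Position 25 ')': depth becomes 0
Maximum depth reached: 7

7


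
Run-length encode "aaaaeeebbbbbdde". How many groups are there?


Input: aaaaeeebbbbbdde
Scanning for consecutive runs:
  Group 1: 'a' x 4 (positions 0-3)
  Group 2: 'e' x 3 (positions 4-6)
  Group 3: 'b' x 5 (positions 7-11)
  Group 4: 'd' x 2 (positions 12-13)
  Group 5: 'e' x 1 (positions 14-14)
Total groups: 5

5


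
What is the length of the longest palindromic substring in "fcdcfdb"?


Input: "fcdcfdb"
Checking substrings for palindromes:
  [0:5] "fcdcf" (len 5) => palindrome
  [1:4] "cdc" (len 3) => palindrome
Longest palindromic substring: "fcdcf" with length 5

5


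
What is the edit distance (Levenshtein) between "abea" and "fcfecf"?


Computing edit distance: "abea" -> "fcfecf"
DP table:
           f    c    f    e    c    f
      0    1    2    3    4    5    6
  a   1    1    2    3    4    5    6
  b   2    2    2    3    4    5    6
  e   3    3    3    3    3    4    5
  a   4    4    4    4    4    4    5
Edit distance = dp[4][6] = 5

5


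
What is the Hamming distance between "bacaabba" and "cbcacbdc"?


Comparing "bacaabba" and "cbcacbdc" position by position:
  Position 0: 'b' vs 'c' => differ
  Position 1: 'a' vs 'b' => differ
  Position 2: 'c' vs 'c' => same
  Position 3: 'a' vs 'a' => same
  Position 4: 'a' vs 'c' => differ
  Position 5: 'b' vs 'b' => same
  Position 6: 'b' vs 'd' => differ
  Position 7: 'a' vs 'c' => differ
Total differences (Hamming distance): 5

5


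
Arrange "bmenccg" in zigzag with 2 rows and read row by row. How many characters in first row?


Zigzag "bmenccg" into 2 rows:
Placing characters:
  'b' => row 0
  'm' => row 1
  'e' => row 0
  'n' => row 1
  'c' => row 0
  'c' => row 1
  'g' => row 0
Rows:
  Row 0: "becg"
  Row 1: "mnc"
First row length: 4

4


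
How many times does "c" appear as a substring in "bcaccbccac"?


Searching for "c" in "bcaccbccac"
Scanning each position:
  Position 0: "b" => no
  Position 1: "c" => MATCH
  Position 2: "a" => no
  Position 3: "c" => MATCH
  Position 4: "c" => MATCH
  Position 5: "b" => no
  Position 6: "c" => MATCH
  Position 7: "c" => MATCH
  Position 8: "a" => no
  Position 9: "c" => MATCH
Total occurrences: 6

6


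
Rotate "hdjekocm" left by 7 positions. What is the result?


Input: "hdjekocm", rotate left by 7
First 7 characters: "hdjekoc"
Remaining characters: "m"
Concatenate remaining + first: "m" + "hdjekoc" = "mhdjekoc"

mhdjekoc


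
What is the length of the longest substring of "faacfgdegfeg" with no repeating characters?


Input: "faacfgdegfeg"
Sliding window (track last position of each char):
  Position 0 ('f'): window [0,0] length 1 -- new best
  Position 1 ('a'): window [0,1] length 2 -- new best
  Position 2 ('a'): repeat (last at 1), move window start to 2
  Position 2 ('a'): window [2,2] length 1
  Position 3 ('c'): window [2,3] length 2
  Position 4 ('f'): window [2,4] length 3 -- new best
  Position 5 ('g'): window [2,5] length 4 -- new best
  Position 6 ('d'): window [2,6] length 5 -- new best
  Position 7 ('e'): window [2,7] length 6 -- new best
  Position 8 ('g'): repeat (last at 5), move window start to 6
  Position 8 ('g'): window [6,8] length 3
  Position 9 ('f'): window [6,9] length 4
  Position 10 ('e'): repeat (last at 7), move window start to 8
  Position 10 ('e'): window [8,10] length 3
  Position 11 ('g'): repeat (last at 8), move window start to 9
  Position 11 ('g'): window [9,11] length 3
Longest substring with no repeats: "acfgde" with length 6

6


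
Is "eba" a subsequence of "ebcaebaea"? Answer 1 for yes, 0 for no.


Check if "eba" is a subsequence of "ebcaebaea"
Greedy scan:
  Position 0 ('e'): matches sub[0] = 'e'
  Position 1 ('b'): matches sub[1] = 'b'
  Position 2 ('c'): no match needed
  Position 3 ('a'): matches sub[2] = 'a'
  Position 4 ('e'): no match needed
  Position 5 ('b'): no match needed
  Position 6 ('a'): no match needed
  Position 7 ('e'): no match needed
  Position 8 ('a'): no match needed
All 3 characters matched => is a subsequence

1


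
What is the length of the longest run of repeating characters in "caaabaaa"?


Input: "caaabaaa"
Scanning for longest run:
  Position 1 ('a'): new char, reset run to 1
  Position 2 ('a'): continues run of 'a', length=2
  Position 3 ('a'): continues run of 'a', length=3
  Position 4 ('b'): new char, reset run to 1
  Position 5 ('a'): new char, reset run to 1
  Position 6 ('a'): continues run of 'a', length=2
  Position 7 ('a'): continues run of 'a', length=3
Longest run: 'a' with length 3

3


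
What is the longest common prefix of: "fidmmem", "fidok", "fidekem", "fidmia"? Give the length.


Words: fidmmem, fidok, fidekem, fidmia
  Position 0: all 'f' => match
  Position 1: all 'i' => match
  Position 2: all 'd' => match
  Position 3: ('m', 'o', 'e', 'm') => mismatch, stop
LCP = "fid" (length 3)

3


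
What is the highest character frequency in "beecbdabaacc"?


Input: beecbdabaacc
Character counts:
  'a': 3
  'b': 3
  'c': 3
  'd': 1
  'e': 2
Maximum frequency: 3

3


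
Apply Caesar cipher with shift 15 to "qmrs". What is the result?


Caesar cipher: shift "qmrs" by 15
  'q' (pos 16) + 15 = pos 5 = 'f'
  'm' (pos 12) + 15 = pos 1 = 'b'
  'r' (pos 17) + 15 = pos 6 = 'g'
  's' (pos 18) + 15 = pos 7 = 'h'
Result: fbgh

fbgh


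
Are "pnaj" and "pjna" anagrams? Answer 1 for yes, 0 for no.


Strings: "pnaj", "pjna"
Sorted first:  ajnp
Sorted second: ajnp
Sorted forms match => anagrams

1


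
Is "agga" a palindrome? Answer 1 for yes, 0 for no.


Input: agga
Reversed: agga
  Compare pos 0 ('a') with pos 3 ('a'): match
  Compare pos 1 ('g') with pos 2 ('g'): match
Result: palindrome

1


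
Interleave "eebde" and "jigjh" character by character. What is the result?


Interleaving "eebde" and "jigjh":
  Position 0: 'e' from first, 'j' from second => "ej"
  Position 1: 'e' from first, 'i' from second => "ei"
  Position 2: 'b' from first, 'g' from second => "bg"
  Position 3: 'd' from first, 'j' from second => "dj"
  Position 4: 'e' from first, 'h' from second => "eh"
Result: ejeibgdjeh

ejeibgdjeh


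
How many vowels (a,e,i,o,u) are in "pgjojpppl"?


Input: pgjojpppl
Checking each character:
  'p' at position 0: consonant
  'g' at position 1: consonant
  'j' at position 2: consonant
  'o' at position 3: vowel (running total: 1)
  'j' at position 4: consonant
  'p' at position 5: consonant
  'p' at position 6: consonant
  'p' at position 7: consonant
  'l' at position 8: consonant
Total vowels: 1

1


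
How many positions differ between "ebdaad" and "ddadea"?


Comparing "ebdaad" and "ddadea" position by position:
  Position 0: 'e' vs 'd' => DIFFER
  Position 1: 'b' vs 'd' => DIFFER
  Position 2: 'd' vs 'a' => DIFFER
  Position 3: 'a' vs 'd' => DIFFER
  Position 4: 'a' vs 'e' => DIFFER
  Position 5: 'd' vs 'a' => DIFFER
Positions that differ: 6

6


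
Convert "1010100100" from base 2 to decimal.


Input: "1010100100" in base 2
Positional expansion:
  Digit '1' (value 1) x 2^9 = 512
  Digit '0' (value 0) x 2^8 = 0
  Digit '1' (value 1) x 2^7 = 128
  Digit '0' (value 0) x 2^6 = 0
  Digit '1' (value 1) x 2^5 = 32
  Digit '0' (value 0) x 2^4 = 0
  Digit '0' (value 0) x 2^3 = 0
  Digit '1' (value 1) x 2^2 = 4
  Digit '0' (value 0) x 2^1 = 0
  Digit '0' (value 0) x 2^0 = 0
Sum = 676

676


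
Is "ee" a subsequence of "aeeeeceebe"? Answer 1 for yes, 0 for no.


Check if "ee" is a subsequence of "aeeeeceebe"
Greedy scan:
  Position 0 ('a'): no match needed
  Position 1 ('e'): matches sub[0] = 'e'
  Position 2 ('e'): matches sub[1] = 'e'
  Position 3 ('e'): no match needed
  Position 4 ('e'): no match needed
  Position 5 ('c'): no match needed
  Position 6 ('e'): no match needed
  Position 7 ('e'): no match needed
  Position 8 ('b'): no match needed
  Position 9 ('e'): no match needed
All 2 characters matched => is a subsequence

1


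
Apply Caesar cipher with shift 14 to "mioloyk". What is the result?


Caesar cipher: shift "mioloyk" by 14
  'm' (pos 12) + 14 = pos 0 = 'a'
  'i' (pos 8) + 14 = pos 22 = 'w'
  'o' (pos 14) + 14 = pos 2 = 'c'
  'l' (pos 11) + 14 = pos 25 = 'z'
  'o' (pos 14) + 14 = pos 2 = 'c'
  'y' (pos 24) + 14 = pos 12 = 'm'
  'k' (pos 10) + 14 = pos 24 = 'y'
Result: awczcmy

awczcmy


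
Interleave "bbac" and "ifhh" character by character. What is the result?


Interleaving "bbac" and "ifhh":
  Position 0: 'b' from first, 'i' from second => "bi"
  Position 1: 'b' from first, 'f' from second => "bf"
  Position 2: 'a' from first, 'h' from second => "ah"
  Position 3: 'c' from first, 'h' from second => "ch"
Result: bibfahch

bibfahch


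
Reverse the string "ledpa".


Input: ledpa
Reading characters right to left:
  Position 4: 'a'
  Position 3: 'p'
  Position 2: 'd'
  Position 1: 'e'
  Position 0: 'l'
Reversed: apdel

apdel


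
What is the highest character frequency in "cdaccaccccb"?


Input: cdaccaccccb
Character counts:
  'a': 2
  'b': 1
  'c': 7
  'd': 1
Maximum frequency: 7

7


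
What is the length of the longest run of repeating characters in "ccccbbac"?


Input: "ccccbbac"
Scanning for longest run:
  Position 1 ('c'): continues run of 'c', length=2
  Position 2 ('c'): continues run of 'c', length=3
  Position 3 ('c'): continues run of 'c', length=4
  Position 4 ('b'): new char, reset run to 1
  Position 5 ('b'): continues run of 'b', length=2
  Position 6 ('a'): new char, reset run to 1
  Position 7 ('c'): new char, reset run to 1
Longest run: 'c' with length 4

4


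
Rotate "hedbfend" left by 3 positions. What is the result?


Input: "hedbfend", rotate left by 3
First 3 characters: "hed"
Remaining characters: "bfend"
Concatenate remaining + first: "bfend" + "hed" = "bfendhed"

bfendhed


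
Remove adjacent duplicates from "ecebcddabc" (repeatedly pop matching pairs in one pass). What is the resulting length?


Input: ecebcddabc
Stack-based adjacent duplicate removal:
  Read 'e': push. Stack: e
  Read 'c': push. Stack: ec
  Read 'e': push. Stack: ece
  Read 'b': push. Stack: eceb
  Read 'c': push. Stack: ecebc
  Read 'd': push. Stack: ecebcd
  Read 'd': matches stack top 'd' => pop. Stack: ecebc
  Read 'a': push. Stack: ecebca
  Read 'b': push. Stack: ecebcab
  Read 'c': push. Stack: ecebcabc
Final stack: "ecebcabc" (length 8)

8


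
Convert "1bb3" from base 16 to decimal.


Input: "1bb3" in base 16
Positional expansion:
  Digit '1' (value 1) x 16^3 = 4096
  Digit 'b' (value 11) x 16^2 = 2816
  Digit 'b' (value 11) x 16^1 = 176
  Digit '3' (value 3) x 16^0 = 3
Sum = 7091

7091


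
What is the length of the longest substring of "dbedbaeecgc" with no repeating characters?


Input: "dbedbaeecgc"
Sliding window (track last position of each char):
  Position 0 ('d'): window [0,0] length 1 -- new best
  Position 1 ('b'): window [0,1] length 2 -- new best
  Position 2 ('e'): window [0,2] length 3 -- new best
  Position 3 ('d'): repeat (last at 0), move window start to 1
  Position 3 ('d'): window [1,3] length 3
  Position 4 ('b'): repeat (last at 1), move window start to 2
  Position 4 ('b'): window [2,4] length 3
  Position 5 ('a'): window [2,5] length 4 -- new best
  Position 6 ('e'): repeat (last at 2), move window start to 3
  Position 6 ('e'): window [3,6] length 4
  Position 7 ('e'): repeat (last at 6), move window start to 7
  Position 7 ('e'): window [7,7] length 1
  Position 8 ('c'): window [7,8] length 2
  Position 9 ('g'): window [7,9] length 3
  Position 10 ('c'): repeat (last at 8), move window start to 9
  Position 10 ('c'): window [9,10] length 2
Longest substring with no repeats: "edba" with length 4

4


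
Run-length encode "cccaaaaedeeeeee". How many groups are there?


Input: cccaaaaedeeeeee
Scanning for consecutive runs:
  Group 1: 'c' x 3 (positions 0-2)
  Group 2: 'a' x 4 (positions 3-6)
  Group 3: 'e' x 1 (positions 7-7)
  Group 4: 'd' x 1 (positions 8-8)
  Group 5: 'e' x 6 (positions 9-14)
Total groups: 5

5


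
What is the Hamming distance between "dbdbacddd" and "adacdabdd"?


Comparing "dbdbacddd" and "adacdabdd" position by position:
  Position 0: 'd' vs 'a' => differ
  Position 1: 'b' vs 'd' => differ
  Position 2: 'd' vs 'a' => differ
  Position 3: 'b' vs 'c' => differ
  Position 4: 'a' vs 'd' => differ
  Position 5: 'c' vs 'a' => differ
  Position 6: 'd' vs 'b' => differ
  Position 7: 'd' vs 'd' => same
  Position 8: 'd' vs 'd' => same
Total differences (Hamming distance): 7

7


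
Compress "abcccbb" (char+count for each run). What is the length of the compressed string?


Input: abcccbb
Runs:
  'a' x 1 => "a1"
  'b' x 1 => "b1"
  'c' x 3 => "c3"
  'b' x 2 => "b2"
Compressed: "a1b1c3b2"
Compressed length: 8

8


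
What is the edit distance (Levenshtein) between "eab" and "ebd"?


Computing edit distance: "eab" -> "ebd"
DP table:
           e    b    d
      0    1    2    3
  e   1    0    1    2
  a   2    1    1    2
  b   3    2    1    2
Edit distance = dp[3][3] = 2

2


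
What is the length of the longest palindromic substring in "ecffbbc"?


Input: "ecffbbc"
Checking substrings for palindromes:
  [2:4] "ff" (len 2) => palindrome
  [4:6] "bb" (len 2) => palindrome
Longest palindromic substring: "ff" with length 2

2


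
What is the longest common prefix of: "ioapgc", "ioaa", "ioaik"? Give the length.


Words: ioapgc, ioaa, ioaik
  Position 0: all 'i' => match
  Position 1: all 'o' => match
  Position 2: all 'a' => match
  Position 3: ('p', 'a', 'i') => mismatch, stop
LCP = "ioa" (length 3)

3


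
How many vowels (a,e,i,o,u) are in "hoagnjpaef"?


Input: hoagnjpaef
Checking each character:
  'h' at position 0: consonant
  'o' at position 1: vowel (running total: 1)
  'a' at position 2: vowel (running total: 2)
  'g' at position 3: consonant
  'n' at position 4: consonant
  'j' at position 5: consonant
  'p' at position 6: consonant
  'a' at position 7: vowel (running total: 3)
  'e' at position 8: vowel (running total: 4)
  'f' at position 9: consonant
Total vowels: 4

4


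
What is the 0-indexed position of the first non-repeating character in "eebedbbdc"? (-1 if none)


Input: eebedbbdc
Character frequencies:
  'b': 3
  'c': 1
  'd': 2
  'e': 3
Scanning left to right for freq == 1:
  Position 0 ('e'): freq=3, skip
  Position 1 ('e'): freq=3, skip
  Position 2 ('b'): freq=3, skip
  Position 3 ('e'): freq=3, skip
  Position 4 ('d'): freq=2, skip
  Position 5 ('b'): freq=3, skip
  Position 6 ('b'): freq=3, skip
  Position 7 ('d'): freq=2, skip
  Position 8 ('c'): unique! => answer = 8

8


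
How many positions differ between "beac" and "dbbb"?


Comparing "beac" and "dbbb" position by position:
  Position 0: 'b' vs 'd' => DIFFER
  Position 1: 'e' vs 'b' => DIFFER
  Position 2: 'a' vs 'b' => DIFFER
  Position 3: 'c' vs 'b' => DIFFER
Positions that differ: 4

4


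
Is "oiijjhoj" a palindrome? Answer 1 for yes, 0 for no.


Input: oiijjhoj
Reversed: johjjiio
  Compare pos 0 ('o') with pos 7 ('j'): MISMATCH
  Compare pos 1 ('i') with pos 6 ('o'): MISMATCH
  Compare pos 2 ('i') with pos 5 ('h'): MISMATCH
  Compare pos 3 ('j') with pos 4 ('j'): match
Result: not a palindrome

0


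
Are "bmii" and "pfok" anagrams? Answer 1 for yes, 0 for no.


Strings: "bmii", "pfok"
Sorted first:  biim
Sorted second: fkop
Differ at position 0: 'b' vs 'f' => not anagrams

0


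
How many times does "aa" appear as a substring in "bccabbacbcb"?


Searching for "aa" in "bccabbacbcb"
Scanning each position:
  Position 0: "bc" => no
  Position 1: "cc" => no
  Position 2: "ca" => no
  Position 3: "ab" => no
  Position 4: "bb" => no
  Position 5: "ba" => no
  Position 6: "ac" => no
  Position 7: "cb" => no
  Position 8: "bc" => no
  Position 9: "cb" => no
Total occurrences: 0

0


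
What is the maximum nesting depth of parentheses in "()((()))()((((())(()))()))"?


Input: "()((()))()((((())(()))()))"
Tracking depth:
  Position 0 '(': depth becomes 1
  Position 1 ')': depth becomes 0
  Position 2 '(': depth becomes 1
  Position 3 '(': depth becomes 2
  Position 4 '(': depth becomes 3
  Position 5 ')': depth becomes 2
  Position 6 ')': depth becomes 1
  Position 7 ')': depth becomes 0
  Position 8 '(': depth becomes 1
  Position 9 ')': depth becomes 0
  Position 10 '(': depth becomes 1
  Position 11 '(': depth becomes 2
  Position 12 '(': depth becomes 3
  Position 13 '(': depth becomes 4
  Position 14 '(': depth becomes 5
  Position 15 ')': depth becomes 4
  Position 16 ')': depth becomes 3
  Position 17 '(': depth becomes 4
  Position 18 '(': depth becomes 5
  Position 19 ')': depth becomes 4
  Position 20 ')': depth becomes 3
  Position 21 ')': depth becomes 2
  Position 22 '(': depth becomes 3
  Position 23 ')': depth becomes 2
  Position 24 ')': depth becomes 1
  Position 25 ')': depth becomes 0
Maximum depth reached: 5

5


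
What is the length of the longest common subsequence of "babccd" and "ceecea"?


LCS of "babccd" and "ceecea"
DP table:
           c    e    e    c    e    a
      0    0    0    0    0    0    0
  b   0    0    0    0    0    0    0
  a   0    0    0    0    0    0    1
  b   0    0    0    0    0    0    1
  c   0    1    1    1    1    1    1
  c   0    1    1    1    2    2    2
  d   0    1    1    1    2    2    2
LCS length = dp[6][6] = 2

2


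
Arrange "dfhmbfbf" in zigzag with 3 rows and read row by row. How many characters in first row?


Zigzag "dfhmbfbf" into 3 rows:
Placing characters:
  'd' => row 0
  'f' => row 1
  'h' => row 2
  'm' => row 1
  'b' => row 0
  'f' => row 1
  'b' => row 2
  'f' => row 1
Rows:
  Row 0: "db"
  Row 1: "fmff"
  Row 2: "hb"
First row length: 2

2


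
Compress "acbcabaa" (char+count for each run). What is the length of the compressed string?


Input: acbcabaa
Runs:
  'a' x 1 => "a1"
  'c' x 1 => "c1"
  'b' x 1 => "b1"
  'c' x 1 => "c1"
  'a' x 1 => "a1"
  'b' x 1 => "b1"
  'a' x 2 => "a2"
Compressed: "a1c1b1c1a1b1a2"
Compressed length: 14

14


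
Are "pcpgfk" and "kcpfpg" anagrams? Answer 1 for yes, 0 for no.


Strings: "pcpgfk", "kcpfpg"
Sorted first:  cfgkpp
Sorted second: cfgkpp
Sorted forms match => anagrams

1


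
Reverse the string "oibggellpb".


Input: oibggellpb
Reading characters right to left:
  Position 9: 'b'
  Position 8: 'p'
  Position 7: 'l'
  Position 6: 'l'
  Position 5: 'e'
  Position 4: 'g'
  Position 3: 'g'
  Position 2: 'b'
  Position 1: 'i'
  Position 0: 'o'
Reversed: bplleggbio

bplleggbio


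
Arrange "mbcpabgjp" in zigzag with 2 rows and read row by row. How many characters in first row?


Zigzag "mbcpabgjp" into 2 rows:
Placing characters:
  'm' => row 0
  'b' => row 1
  'c' => row 0
  'p' => row 1
  'a' => row 0
  'b' => row 1
  'g' => row 0
  'j' => row 1
  'p' => row 0
Rows:
  Row 0: "mcagp"
  Row 1: "bpbj"
First row length: 5

5


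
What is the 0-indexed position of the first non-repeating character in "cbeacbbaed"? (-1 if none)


Input: cbeacbbaed
Character frequencies:
  'a': 2
  'b': 3
  'c': 2
  'd': 1
  'e': 2
Scanning left to right for freq == 1:
  Position 0 ('c'): freq=2, skip
  Position 1 ('b'): freq=3, skip
  Position 2 ('e'): freq=2, skip
  Position 3 ('a'): freq=2, skip
  Position 4 ('c'): freq=2, skip
  Position 5 ('b'): freq=3, skip
  Position 6 ('b'): freq=3, skip
  Position 7 ('a'): freq=2, skip
  Position 8 ('e'): freq=2, skip
  Position 9 ('d'): unique! => answer = 9

9


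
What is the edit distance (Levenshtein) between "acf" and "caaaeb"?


Computing edit distance: "acf" -> "caaaeb"
DP table:
           c    a    a    a    e    b
      0    1    2    3    4    5    6
  a   1    1    1    2    3    4    5
  c   2    1    2    2    3    4    5
  f   3    2    2    3    3    4    5
Edit distance = dp[3][6] = 5

5


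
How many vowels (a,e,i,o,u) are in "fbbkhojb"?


Input: fbbkhojb
Checking each character:
  'f' at position 0: consonant
  'b' at position 1: consonant
  'b' at position 2: consonant
  'k' at position 3: consonant
  'h' at position 4: consonant
  'o' at position 5: vowel (running total: 1)
  'j' at position 6: consonant
  'b' at position 7: consonant
Total vowels: 1

1
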